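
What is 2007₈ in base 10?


Positional values:
Position 0: 7 × 8^0 = 7
Position 1: 0 × 8^1 = 0
Position 2: 0 × 8^2 = 0
Position 3: 2 × 8^3 = 1024
Sum = 7 + 0 + 0 + 1024
= 1031


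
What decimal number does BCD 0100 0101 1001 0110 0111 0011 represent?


Each 4-bit group → digit:
  0100 → 4
  0101 → 5
  1001 → 9
  0110 → 6
  0111 → 7
  0011 → 3
= 459673


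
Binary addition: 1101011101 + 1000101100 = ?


Align and add column by column (LSB to MSB, carry propagating):
  01101011101
+ 01000101100
  -----------
  col 0: 1 + 0 + 0 (carry in) = 1 → bit 1, carry out 0
  col 1: 0 + 0 + 0 (carry in) = 0 → bit 0, carry out 0
  col 2: 1 + 1 + 0 (carry in) = 2 → bit 0, carry out 1
  col 3: 1 + 1 + 1 (carry in) = 3 → bit 1, carry out 1
  col 4: 1 + 0 + 1 (carry in) = 2 → bit 0, carry out 1
  col 5: 0 + 1 + 1 (carry in) = 2 → bit 0, carry out 1
  col 6: 1 + 0 + 1 (carry in) = 2 → bit 0, carry out 1
  col 7: 0 + 0 + 1 (carry in) = 1 → bit 1, carry out 0
  col 8: 1 + 0 + 0 (carry in) = 1 → bit 1, carry out 0
  col 9: 1 + 1 + 0 (carry in) = 2 → bit 0, carry out 1
  col 10: 0 + 0 + 1 (carry in) = 1 → bit 1, carry out 0
Reading bits MSB→LSB: 10110001001
Strip leading zeros: 10110001001
= 10110001001


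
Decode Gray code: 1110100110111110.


Gray code: 1110100110111110
MSB stays the same: 1
Each subsequent bit = prev_binary XOR current_gray:
  B[1] = 1 XOR 1 = 0
  B[2] = 0 XOR 1 = 1
  B[3] = 1 XOR 0 = 1
  B[4] = 1 XOR 1 = 0
  B[5] = 0 XOR 0 = 0
  B[6] = 0 XOR 0 = 0
  B[7] = 0 XOR 1 = 1
  B[8] = 1 XOR 1 = 0
  B[9] = 0 XOR 0 = 0
  B[10] = 0 XOR 1 = 1
  B[11] = 1 XOR 1 = 0
  B[12] = 0 XOR 1 = 1
  B[13] = 1 XOR 1 = 0
  B[14] = 0 XOR 1 = 1
  B[15] = 1 XOR 0 = 1
= 1011000100101011 (45355 decimal)


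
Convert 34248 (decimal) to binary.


Divide by 2 repeatedly:
34248 ÷ 2 = 17124 remainder 0
17124 ÷ 2 = 8562 remainder 0
8562 ÷ 2 = 4281 remainder 0
4281 ÷ 2 = 2140 remainder 1
2140 ÷ 2 = 1070 remainder 0
1070 ÷ 2 = 535 remainder 0
535 ÷ 2 = 267 remainder 1
267 ÷ 2 = 133 remainder 1
133 ÷ 2 = 66 remainder 1
66 ÷ 2 = 33 remainder 0
33 ÷ 2 = 16 remainder 1
16 ÷ 2 = 8 remainder 0
8 ÷ 2 = 4 remainder 0
4 ÷ 2 = 2 remainder 0
2 ÷ 2 = 1 remainder 0
1 ÷ 2 = 0 remainder 1
Reading remainders bottom-up:
= 1000010111001000


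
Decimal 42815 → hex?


Divide by 16 repeatedly:
42815 ÷ 16 = 2675 remainder 15 (F)
2675 ÷ 16 = 167 remainder 3 (3)
167 ÷ 16 = 10 remainder 7 (7)
10 ÷ 16 = 0 remainder 10 (A)
Reading remainders bottom-up:
= 0xA73F


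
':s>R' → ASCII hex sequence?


String: ':s>R'  (4 characters)
Per-character ASCII lookup:
  ':': special character: ':' = 58 → 0x3A
  's': lowercase starts at 97: 's' = 97 + 18 = 115 → 0x73
  '>': special character: '>' = 62 → 0x3E
  'R': uppercase starts at 65: 'R' = 65 + 17 = 82 → 0x52
= 0x3A 0x73 0x3E 0x52


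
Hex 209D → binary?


Each hex digit → 4 binary bits:
  2 = 0010
  0 = 0000
  9 = 1001
  D = 1101
Concatenate: 0010 0000 1001 1101
= 0010000010011101


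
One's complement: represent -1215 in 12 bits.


Original: 010010111111
Invert all bits:
  bit 0: 0 → 1
  bit 1: 1 → 0
  bit 2: 0 → 1
  bit 3: 0 → 1
  bit 4: 1 → 0
  bit 5: 0 → 1
  bit 6: 1 → 0
  bit 7: 1 → 0
  bit 8: 1 → 0
  bit 9: 1 → 0
  bit 10: 1 → 0
  bit 11: 1 → 0
= 101101000000


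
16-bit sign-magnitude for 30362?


Sign bit: 0 (positive)
Magnitude: 30362 = 111011010011010
= 0111011010011010


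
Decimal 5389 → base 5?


Divide by 5 repeatedly:
5389 ÷ 5 = 1077 remainder 4
1077 ÷ 5 = 215 remainder 2
215 ÷ 5 = 43 remainder 0
43 ÷ 5 = 8 remainder 3
8 ÷ 5 = 1 remainder 3
1 ÷ 5 = 0 remainder 1
Reading remainders bottom-up:
= 133024


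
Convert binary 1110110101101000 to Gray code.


Binary: 1110110101101000
Gray code: G = B XOR (B >> 1)
B >> 1 = 0111011010110100
1110110101101000 XOR 0111011010110100:
  1 XOR 0 = 1
  1 XOR 1 = 0
  1 XOR 1 = 0
  0 XOR 1 = 1
  1 XOR 0 = 1
  1 XOR 1 = 0
  0 XOR 1 = 1
  1 XOR 0 = 1
  0 XOR 1 = 1
  1 XOR 0 = 1
  1 XOR 1 = 0
  0 XOR 1 = 1
  1 XOR 0 = 1
  0 XOR 1 = 1
  0 XOR 0 = 0
  0 XOR 0 = 0
= 1001101111011100


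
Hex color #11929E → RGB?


Hex: #11929E
R = 11₁₆ = 17
G = 92₁₆ = 146
B = 9E₁₆ = 158
= RGB(17, 146, 158)


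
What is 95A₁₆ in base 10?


Positional values:
Position 0: A × 16^0 = 10 × 1 = 10
Position 1: 5 × 16^1 = 5 × 16 = 80
Position 2: 9 × 16^2 = 9 × 256 = 2304
Sum = 10 + 80 + 2304
= 2394


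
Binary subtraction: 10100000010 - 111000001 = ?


Align and subtract column by column (LSB to MSB, borrowing when needed):
  10100000010
- 00111000001
  -----------
  col 0: (0 - 0 borrow-in) - 1 → borrow from next column: (0+2) - 1 = 1, borrow out 1
  col 1: (1 - 1 borrow-in) - 0 → 0 - 0 = 0, borrow out 0
  col 2: (0 - 0 borrow-in) - 0 → 0 - 0 = 0, borrow out 0
  col 3: (0 - 0 borrow-in) - 0 → 0 - 0 = 0, borrow out 0
  col 4: (0 - 0 borrow-in) - 0 → 0 - 0 = 0, borrow out 0
  col 5: (0 - 0 borrow-in) - 0 → 0 - 0 = 0, borrow out 0
  col 6: (0 - 0 borrow-in) - 1 → borrow from next column: (0+2) - 1 = 1, borrow out 1
  col 7: (0 - 1 borrow-in) - 1 → borrow from next column: (-1+2) - 1 = 0, borrow out 1
  col 8: (1 - 1 borrow-in) - 1 → borrow from next column: (0+2) - 1 = 1, borrow out 1
  col 9: (0 - 1 borrow-in) - 0 → borrow from next column: (-1+2) - 0 = 1, borrow out 1
  col 10: (1 - 1 borrow-in) - 0 → 0 - 0 = 0, borrow out 0
Reading bits MSB→LSB: 01101000001
Strip leading zeros: 1101000001
= 1101000001


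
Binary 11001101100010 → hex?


Group into 4-bit nibbles: 0011001101100010
  0011 = 3
  0011 = 3
  0110 = 6
  0010 = 2
= 0x3362


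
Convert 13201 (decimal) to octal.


Divide by 8 repeatedly:
13201 ÷ 8 = 1650 remainder 1
1650 ÷ 8 = 206 remainder 2
206 ÷ 8 = 25 remainder 6
25 ÷ 8 = 3 remainder 1
3 ÷ 8 = 0 remainder 3
Reading remainders bottom-up:
= 0o31621


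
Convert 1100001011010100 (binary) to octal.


Group into 3-bit groups: 001100001011010100
  001 = 1
  100 = 4
  001 = 1
  011 = 3
  010 = 2
  100 = 4
= 0o141324


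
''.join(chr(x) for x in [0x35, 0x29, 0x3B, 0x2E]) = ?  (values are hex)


Codes (hex): 0x35 0x29 0x3B 0x2E
Per-code ASCII lookup:
  0x35 = 53  (range 48-57: digits, 53 - 48 = 5) → '5'
  0x29 = 41  (special character) → ')'
  0x3B = 59  (special character) → ';'
  0x2E = 46  (special character) → '.'
= '5);.'


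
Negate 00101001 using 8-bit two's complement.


Original: 00101001
Step 1 - Invert all bits: 11010110
Step 2 - Add 1: 11010110 + 1
= 11010111 (represents -41)


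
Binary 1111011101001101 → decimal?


Positional values:
Bit 0: 1 × 2^0 = 1
Bit 2: 1 × 2^2 = 4
Bit 3: 1 × 2^3 = 8
Bit 6: 1 × 2^6 = 64
Bit 8: 1 × 2^8 = 256
Bit 9: 1 × 2^9 = 512
Bit 10: 1 × 2^10 = 1024
Bit 12: 1 × 2^12 = 4096
Bit 13: 1 × 2^13 = 8192
Bit 14: 1 × 2^14 = 16384
Bit 15: 1 × 2^15 = 32768
Sum = 1 + 4 + 8 + 64 + 256 + 512 + 1024 + 4096 + 8192 + 16384 + 32768
= 63309


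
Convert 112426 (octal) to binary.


Each octal digit → 3 binary bits:
  1 = 001
  1 = 001
  2 = 010
  4 = 100
  2 = 010
  6 = 110
Concatenate: 001 001 010 100 010 110
= 001001010100010110


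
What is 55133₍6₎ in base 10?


Positional values (base 6):
  3 × 6^0 = 3 × 1 = 3
  3 × 6^1 = 3 × 6 = 18
  1 × 6^2 = 1 × 36 = 36
  5 × 6^3 = 5 × 216 = 1080
  5 × 6^4 = 5 × 1296 = 6480
Sum = 3 + 18 + 36 + 1080 + 6480
= 7617


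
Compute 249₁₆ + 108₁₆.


Align and add column by column (LSB to MSB, each column mod 16 with carry):
  0249
+ 0108
  ----
  col 0: 9(9) + 8(8) + 0 (carry in) = 17 → 1(1), carry out 1
  col 1: 4(4) + 0(0) + 1 (carry in) = 5 → 5(5), carry out 0
  col 2: 2(2) + 1(1) + 0 (carry in) = 3 → 3(3), carry out 0
  col 3: 0(0) + 0(0) + 0 (carry in) = 0 → 0(0), carry out 0
Reading digits MSB→LSB: 0351
Strip leading zeros: 351
= 0x351


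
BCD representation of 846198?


Each digit → 4-bit binary:
  8 → 1000
  4 → 0100
  6 → 0110
  1 → 0001
  9 → 1001
  8 → 1000
= 1000 0100 0110 0001 1001 1000


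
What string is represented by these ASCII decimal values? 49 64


Codes (decimal): 49 64
Per-code ASCII lookup:
  49  (range 48-57: digits, 49 - 48 = 1) → '1'
  64  (special character) → '@'
= '1@'


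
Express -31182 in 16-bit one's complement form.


Original: 0111100111001110
Invert all bits:
  bit 0: 0 → 1
  bit 1: 1 → 0
  bit 2: 1 → 0
  bit 3: 1 → 0
  bit 4: 1 → 0
  bit 5: 0 → 1
  bit 6: 0 → 1
  bit 7: 1 → 0
  bit 8: 1 → 0
  bit 9: 1 → 0
  bit 10: 0 → 1
  bit 11: 0 → 1
  bit 12: 1 → 0
  bit 13: 1 → 0
  bit 14: 1 → 0
  bit 15: 0 → 1
= 1000011000110001


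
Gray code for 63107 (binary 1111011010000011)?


Binary: 1111011010000011
Gray code: G = B XOR (B >> 1)
B >> 1 = 0111101101000001
1111011010000011 XOR 0111101101000001:
  1 XOR 0 = 1
  1 XOR 1 = 0
  1 XOR 1 = 0
  1 XOR 1 = 0
  0 XOR 1 = 1
  1 XOR 0 = 1
  1 XOR 1 = 0
  0 XOR 1 = 1
  1 XOR 0 = 1
  0 XOR 1 = 1
  0 XOR 0 = 0
  0 XOR 0 = 0
  0 XOR 0 = 0
  0 XOR 0 = 0
  1 XOR 0 = 1
  1 XOR 1 = 0
= 1000110111000010


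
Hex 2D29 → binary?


Each hex digit → 4 binary bits:
  2 = 0010
  D = 1101
  2 = 0010
  9 = 1001
Concatenate: 0010 1101 0010 1001
= 0010110100101001


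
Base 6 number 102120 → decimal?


Positional values (base 6):
  0 × 6^0 = 0 × 1 = 0
  2 × 6^1 = 2 × 6 = 12
  1 × 6^2 = 1 × 36 = 36
  2 × 6^3 = 2 × 216 = 432
  0 × 6^4 = 0 × 1296 = 0
  1 × 6^5 = 1 × 7776 = 7776
Sum = 0 + 12 + 36 + 432 + 0 + 7776
= 8256


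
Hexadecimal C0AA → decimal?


Positional values:
Position 0: A × 16^0 = 10 × 1 = 10
Position 1: A × 16^1 = 10 × 16 = 160
Position 2: 0 × 16^2 = 0 × 256 = 0
Position 3: C × 16^3 = 12 × 4096 = 49152
Sum = 10 + 160 + 0 + 49152
= 49322


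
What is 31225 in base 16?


Divide by 16 repeatedly:
31225 ÷ 16 = 1951 remainder 9 (9)
1951 ÷ 16 = 121 remainder 15 (F)
121 ÷ 16 = 7 remainder 9 (9)
7 ÷ 16 = 0 remainder 7 (7)
Reading remainders bottom-up:
= 0x79F9


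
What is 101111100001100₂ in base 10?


Positional values:
Bit 2: 1 × 2^2 = 4
Bit 3: 1 × 2^3 = 8
Bit 8: 1 × 2^8 = 256
Bit 9: 1 × 2^9 = 512
Bit 10: 1 × 2^10 = 1024
Bit 11: 1 × 2^11 = 2048
Bit 12: 1 × 2^12 = 4096
Bit 14: 1 × 2^14 = 16384
Sum = 4 + 8 + 256 + 512 + 1024 + 2048 + 4096 + 16384
= 24332


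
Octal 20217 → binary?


Each octal digit → 3 binary bits:
  2 = 010
  0 = 000
  2 = 010
  1 = 001
  7 = 111
Concatenate: 010 000 010 001 111
= 010000010001111


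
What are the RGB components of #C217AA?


Hex: #C217AA
R = C2₁₆ = 194
G = 17₁₆ = 23
B = AA₁₆ = 170
= RGB(194, 23, 170)


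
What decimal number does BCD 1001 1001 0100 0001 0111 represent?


Each 4-bit group → digit:
  1001 → 9
  1001 → 9
  0100 → 4
  0001 → 1
  0111 → 7
= 99417


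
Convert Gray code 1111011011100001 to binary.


Gray code: 1111011011100001
MSB stays the same: 1
Each subsequent bit = prev_binary XOR current_gray:
  B[1] = 1 XOR 1 = 0
  B[2] = 0 XOR 1 = 1
  B[3] = 1 XOR 1 = 0
  B[4] = 0 XOR 0 = 0
  B[5] = 0 XOR 1 = 1
  B[6] = 1 XOR 1 = 0
  B[7] = 0 XOR 0 = 0
  B[8] = 0 XOR 1 = 1
  B[9] = 1 XOR 1 = 0
  B[10] = 0 XOR 1 = 1
  B[11] = 1 XOR 0 = 1
  B[12] = 1 XOR 0 = 1
  B[13] = 1 XOR 0 = 1
  B[14] = 1 XOR 0 = 1
  B[15] = 1 XOR 1 = 0
= 1010010010111110 (42174 decimal)


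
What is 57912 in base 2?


Divide by 2 repeatedly:
57912 ÷ 2 = 28956 remainder 0
28956 ÷ 2 = 14478 remainder 0
14478 ÷ 2 = 7239 remainder 0
7239 ÷ 2 = 3619 remainder 1
3619 ÷ 2 = 1809 remainder 1
1809 ÷ 2 = 904 remainder 1
904 ÷ 2 = 452 remainder 0
452 ÷ 2 = 226 remainder 0
226 ÷ 2 = 113 remainder 0
113 ÷ 2 = 56 remainder 1
56 ÷ 2 = 28 remainder 0
28 ÷ 2 = 14 remainder 0
14 ÷ 2 = 7 remainder 0
7 ÷ 2 = 3 remainder 1
3 ÷ 2 = 1 remainder 1
1 ÷ 2 = 0 remainder 1
Reading remainders bottom-up:
= 1110001000111000


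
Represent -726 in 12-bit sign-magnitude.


Sign bit: 1 (negative)
Magnitude: 726 = 01011010110
= 101011010110


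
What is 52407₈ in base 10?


Positional values:
Position 0: 7 × 8^0 = 7
Position 1: 0 × 8^1 = 0
Position 2: 4 × 8^2 = 256
Position 3: 2 × 8^3 = 1024
Position 4: 5 × 8^4 = 20480
Sum = 7 + 0 + 256 + 1024 + 20480
= 21767


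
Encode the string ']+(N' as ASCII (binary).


String: ']+(N'  (4 characters)
Per-character ASCII lookup:
  ']': special character: ']' = 93 → 1011101
  '+': special character: '+' = 43 → 101011
  '(': special character: '(' = 40 → 101000
  'N': uppercase starts at 65: 'N' = 65 + 13 = 78 → 1001110
= 1011101 101011 101000 1001110


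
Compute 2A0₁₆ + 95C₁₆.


Align and add column by column (LSB to MSB, each column mod 16 with carry):
  02A0
+ 095C
  ----
  col 0: 0(0) + C(12) + 0 (carry in) = 12 → C(12), carry out 0
  col 1: A(10) + 5(5) + 0 (carry in) = 15 → F(15), carry out 0
  col 2: 2(2) + 9(9) + 0 (carry in) = 11 → B(11), carry out 0
  col 3: 0(0) + 0(0) + 0 (carry in) = 0 → 0(0), carry out 0
Reading digits MSB→LSB: 0BFC
Strip leading zeros: BFC
= 0xBFC


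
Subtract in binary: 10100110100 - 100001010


Align and subtract column by column (LSB to MSB, borrowing when needed):
  10100110100
- 00100001010
  -----------
  col 0: (0 - 0 borrow-in) - 0 → 0 - 0 = 0, borrow out 0
  col 1: (0 - 0 borrow-in) - 1 → borrow from next column: (0+2) - 1 = 1, borrow out 1
  col 2: (1 - 1 borrow-in) - 0 → 0 - 0 = 0, borrow out 0
  col 3: (0 - 0 borrow-in) - 1 → borrow from next column: (0+2) - 1 = 1, borrow out 1
  col 4: (1 - 1 borrow-in) - 0 → 0 - 0 = 0, borrow out 0
  col 5: (1 - 0 borrow-in) - 0 → 1 - 0 = 1, borrow out 0
  col 6: (0 - 0 borrow-in) - 0 → 0 - 0 = 0, borrow out 0
  col 7: (0 - 0 borrow-in) - 0 → 0 - 0 = 0, borrow out 0
  col 8: (1 - 0 borrow-in) - 1 → 1 - 1 = 0, borrow out 0
  col 9: (0 - 0 borrow-in) - 0 → 0 - 0 = 0, borrow out 0
  col 10: (1 - 0 borrow-in) - 0 → 1 - 0 = 1, borrow out 0
Reading bits MSB→LSB: 10000101010
Strip leading zeros: 10000101010
= 10000101010


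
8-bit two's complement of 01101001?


Original: 01101001
Step 1 - Invert all bits: 10010110
Step 2 - Add 1: 10010110 + 1
= 10010111 (represents -105)


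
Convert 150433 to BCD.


Each digit → 4-bit binary:
  1 → 0001
  5 → 0101
  0 → 0000
  4 → 0100
  3 → 0011
  3 → 0011
= 0001 0101 0000 0100 0011 0011


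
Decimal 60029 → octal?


Divide by 8 repeatedly:
60029 ÷ 8 = 7503 remainder 5
7503 ÷ 8 = 937 remainder 7
937 ÷ 8 = 117 remainder 1
117 ÷ 8 = 14 remainder 5
14 ÷ 8 = 1 remainder 6
1 ÷ 8 = 0 remainder 1
Reading remainders bottom-up:
= 0o165175


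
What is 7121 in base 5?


Divide by 5 repeatedly:
7121 ÷ 5 = 1424 remainder 1
1424 ÷ 5 = 284 remainder 4
284 ÷ 5 = 56 remainder 4
56 ÷ 5 = 11 remainder 1
11 ÷ 5 = 2 remainder 1
2 ÷ 5 = 0 remainder 2
Reading remainders bottom-up:
= 211441


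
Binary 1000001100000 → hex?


Group into 4-bit nibbles: 0001000001100000
  0001 = 1
  0000 = 0
  0110 = 6
  0000 = 0
= 0x1060


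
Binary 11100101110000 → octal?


Group into 3-bit groups: 011100101110000
  011 = 3
  100 = 4
  101 = 5
  110 = 6
  000 = 0
= 0o34560


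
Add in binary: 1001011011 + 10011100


Align and add column by column (LSB to MSB, carry propagating):
  01001011011
+ 00010011100
  -----------
  col 0: 1 + 0 + 0 (carry in) = 1 → bit 1, carry out 0
  col 1: 1 + 0 + 0 (carry in) = 1 → bit 1, carry out 0
  col 2: 0 + 1 + 0 (carry in) = 1 → bit 1, carry out 0
  col 3: 1 + 1 + 0 (carry in) = 2 → bit 0, carry out 1
  col 4: 1 + 1 + 1 (carry in) = 3 → bit 1, carry out 1
  col 5: 0 + 0 + 1 (carry in) = 1 → bit 1, carry out 0
  col 6: 1 + 0 + 0 (carry in) = 1 → bit 1, carry out 0
  col 7: 0 + 1 + 0 (carry in) = 1 → bit 1, carry out 0
  col 8: 0 + 0 + 0 (carry in) = 0 → bit 0, carry out 0
  col 9: 1 + 0 + 0 (carry in) = 1 → bit 1, carry out 0
  col 10: 0 + 0 + 0 (carry in) = 0 → bit 0, carry out 0
Reading bits MSB→LSB: 01011110111
Strip leading zeros: 1011110111
= 1011110111


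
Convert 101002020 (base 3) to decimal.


Positional values (base 3):
  0 × 3^0 = 0 × 1 = 0
  2 × 3^1 = 2 × 3 = 6
  0 × 3^2 = 0 × 9 = 0
  2 × 3^3 = 2 × 27 = 54
  0 × 3^4 = 0 × 81 = 0
  0 × 3^5 = 0 × 243 = 0
  1 × 3^6 = 1 × 729 = 729
  0 × 3^7 = 0 × 2187 = 0
  1 × 3^8 = 1 × 6561 = 6561
Sum = 0 + 6 + 0 + 54 + 0 + 0 + 729 + 0 + 6561
= 7350


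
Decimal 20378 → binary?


Divide by 2 repeatedly:
20378 ÷ 2 = 10189 remainder 0
10189 ÷ 2 = 5094 remainder 1
5094 ÷ 2 = 2547 remainder 0
2547 ÷ 2 = 1273 remainder 1
1273 ÷ 2 = 636 remainder 1
636 ÷ 2 = 318 remainder 0
318 ÷ 2 = 159 remainder 0
159 ÷ 2 = 79 remainder 1
79 ÷ 2 = 39 remainder 1
39 ÷ 2 = 19 remainder 1
19 ÷ 2 = 9 remainder 1
9 ÷ 2 = 4 remainder 1
4 ÷ 2 = 2 remainder 0
2 ÷ 2 = 1 remainder 0
1 ÷ 2 = 0 remainder 1
Reading remainders bottom-up:
= 100111110011010


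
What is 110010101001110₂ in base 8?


Group into 3-bit groups: 110010101001110
  110 = 6
  010 = 2
  101 = 5
  001 = 1
  110 = 6
= 0o62516


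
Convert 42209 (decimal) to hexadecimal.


Divide by 16 repeatedly:
42209 ÷ 16 = 2638 remainder 1 (1)
2638 ÷ 16 = 164 remainder 14 (E)
164 ÷ 16 = 10 remainder 4 (4)
10 ÷ 16 = 0 remainder 10 (A)
Reading remainders bottom-up:
= 0xA4E1


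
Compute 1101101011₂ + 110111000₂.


Align and add column by column (LSB to MSB, carry propagating):
  01101101011
+ 00110111000
  -----------
  col 0: 1 + 0 + 0 (carry in) = 1 → bit 1, carry out 0
  col 1: 1 + 0 + 0 (carry in) = 1 → bit 1, carry out 0
  col 2: 0 + 0 + 0 (carry in) = 0 → bit 0, carry out 0
  col 3: 1 + 1 + 0 (carry in) = 2 → bit 0, carry out 1
  col 4: 0 + 1 + 1 (carry in) = 2 → bit 0, carry out 1
  col 5: 1 + 1 + 1 (carry in) = 3 → bit 1, carry out 1
  col 6: 1 + 0 + 1 (carry in) = 2 → bit 0, carry out 1
  col 7: 0 + 1 + 1 (carry in) = 2 → bit 0, carry out 1
  col 8: 1 + 1 + 1 (carry in) = 3 → bit 1, carry out 1
  col 9: 1 + 0 + 1 (carry in) = 2 → bit 0, carry out 1
  col 10: 0 + 0 + 1 (carry in) = 1 → bit 1, carry out 0
Reading bits MSB→LSB: 10100100011
Strip leading zeros: 10100100011
= 10100100011


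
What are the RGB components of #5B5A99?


Hex: #5B5A99
R = 5B₁₆ = 91
G = 5A₁₆ = 90
B = 99₁₆ = 153
= RGB(91, 90, 153)


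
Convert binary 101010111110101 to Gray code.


Binary: 101010111110101
Gray code: G = B XOR (B >> 1)
B >> 1 = 010101011111010
101010111110101 XOR 010101011111010:
  1 XOR 0 = 1
  0 XOR 1 = 1
  1 XOR 0 = 1
  0 XOR 1 = 1
  1 XOR 0 = 1
  0 XOR 1 = 1
  1 XOR 0 = 1
  1 XOR 1 = 0
  1 XOR 1 = 0
  1 XOR 1 = 0
  1 XOR 1 = 0
  0 XOR 1 = 1
  1 XOR 0 = 1
  0 XOR 1 = 1
  1 XOR 0 = 1
= 111111100001111


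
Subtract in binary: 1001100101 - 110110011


Align and subtract column by column (LSB to MSB, borrowing when needed):
  1001100101
- 0110110011
  ----------
  col 0: (1 - 0 borrow-in) - 1 → 1 - 1 = 0, borrow out 0
  col 1: (0 - 0 borrow-in) - 1 → borrow from next column: (0+2) - 1 = 1, borrow out 1
  col 2: (1 - 1 borrow-in) - 0 → 0 - 0 = 0, borrow out 0
  col 3: (0 - 0 borrow-in) - 0 → 0 - 0 = 0, borrow out 0
  col 4: (0 - 0 borrow-in) - 1 → borrow from next column: (0+2) - 1 = 1, borrow out 1
  col 5: (1 - 1 borrow-in) - 1 → borrow from next column: (0+2) - 1 = 1, borrow out 1
  col 6: (1 - 1 borrow-in) - 0 → 0 - 0 = 0, borrow out 0
  col 7: (0 - 0 borrow-in) - 1 → borrow from next column: (0+2) - 1 = 1, borrow out 1
  col 8: (0 - 1 borrow-in) - 1 → borrow from next column: (-1+2) - 1 = 0, borrow out 1
  col 9: (1 - 1 borrow-in) - 0 → 0 - 0 = 0, borrow out 0
Reading bits MSB→LSB: 0010110010
Strip leading zeros: 10110010
= 10110010


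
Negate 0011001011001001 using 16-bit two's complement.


Original: 0011001011001001
Step 1 - Invert all bits: 1100110100110110
Step 2 - Add 1: 1100110100110110 + 1
= 1100110100110111 (represents -13001)


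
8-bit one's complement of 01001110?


Original: 01001110
Invert all bits:
  bit 0: 0 → 1
  bit 1: 1 → 0
  bit 2: 0 → 1
  bit 3: 0 → 1
  bit 4: 1 → 0
  bit 5: 1 → 0
  bit 6: 1 → 0
  bit 7: 0 → 1
= 10110001


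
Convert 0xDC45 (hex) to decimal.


Positional values:
Position 0: 5 × 16^0 = 5 × 1 = 5
Position 1: 4 × 16^1 = 4 × 16 = 64
Position 2: C × 16^2 = 12 × 256 = 3072
Position 3: D × 16^3 = 13 × 4096 = 53248
Sum = 5 + 64 + 3072 + 53248
= 56389


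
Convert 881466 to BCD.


Each digit → 4-bit binary:
  8 → 1000
  8 → 1000
  1 → 0001
  4 → 0100
  6 → 0110
  6 → 0110
= 1000 1000 0001 0100 0110 0110


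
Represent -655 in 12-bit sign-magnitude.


Sign bit: 1 (negative)
Magnitude: 655 = 01010001111
= 101010001111


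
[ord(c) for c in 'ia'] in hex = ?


String: 'ia'  (2 characters)
Per-character ASCII lookup:
  'i': lowercase starts at 97: 'i' = 97 + 8 = 105 → 0x69
  'a': lowercase starts at 97: 'a' = 97 + 0 = 97 → 0x61
= 0x69 0x61


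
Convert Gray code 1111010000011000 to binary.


Gray code: 1111010000011000
MSB stays the same: 1
Each subsequent bit = prev_binary XOR current_gray:
  B[1] = 1 XOR 1 = 0
  B[2] = 0 XOR 1 = 1
  B[3] = 1 XOR 1 = 0
  B[4] = 0 XOR 0 = 0
  B[5] = 0 XOR 1 = 1
  B[6] = 1 XOR 0 = 1
  B[7] = 1 XOR 0 = 1
  B[8] = 1 XOR 0 = 1
  B[9] = 1 XOR 0 = 1
  B[10] = 1 XOR 0 = 1
  B[11] = 1 XOR 1 = 0
  B[12] = 0 XOR 1 = 1
  B[13] = 1 XOR 0 = 1
  B[14] = 1 XOR 0 = 1
  B[15] = 1 XOR 0 = 1
= 1010011111101111 (42991 decimal)


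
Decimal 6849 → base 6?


Divide by 6 repeatedly:
6849 ÷ 6 = 1141 remainder 3
1141 ÷ 6 = 190 remainder 1
190 ÷ 6 = 31 remainder 4
31 ÷ 6 = 5 remainder 1
5 ÷ 6 = 0 remainder 5
Reading remainders bottom-up:
= 51413


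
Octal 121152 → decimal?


Positional values:
Position 0: 2 × 8^0 = 2
Position 1: 5 × 8^1 = 40
Position 2: 1 × 8^2 = 64
Position 3: 1 × 8^3 = 512
Position 4: 2 × 8^4 = 8192
Position 5: 1 × 8^5 = 32768
Sum = 2 + 40 + 64 + 512 + 8192 + 32768
= 41578


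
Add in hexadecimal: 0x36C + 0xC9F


Align and add column by column (LSB to MSB, each column mod 16 with carry):
  036C
+ 0C9F
  ----
  col 0: C(12) + F(15) + 0 (carry in) = 27 → B(11), carry out 1
  col 1: 6(6) + 9(9) + 1 (carry in) = 16 → 0(0), carry out 1
  col 2: 3(3) + C(12) + 1 (carry in) = 16 → 0(0), carry out 1
  col 3: 0(0) + 0(0) + 1 (carry in) = 1 → 1(1), carry out 0
Reading digits MSB→LSB: 100B
Strip leading zeros: 100B
= 0x100B


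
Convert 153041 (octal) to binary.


Each octal digit → 3 binary bits:
  1 = 001
  5 = 101
  3 = 011
  0 = 000
  4 = 100
  1 = 001
Concatenate: 001 101 011 000 100 001
= 001101011000100001


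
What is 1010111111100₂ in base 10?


Positional values:
Bit 2: 1 × 2^2 = 4
Bit 3: 1 × 2^3 = 8
Bit 4: 1 × 2^4 = 16
Bit 5: 1 × 2^5 = 32
Bit 6: 1 × 2^6 = 64
Bit 7: 1 × 2^7 = 128
Bit 8: 1 × 2^8 = 256
Bit 10: 1 × 2^10 = 1024
Bit 12: 1 × 2^12 = 4096
Sum = 4 + 8 + 16 + 32 + 64 + 128 + 256 + 1024 + 4096
= 5628


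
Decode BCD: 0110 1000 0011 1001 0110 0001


Each 4-bit group → digit:
  0110 → 6
  1000 → 8
  0011 → 3
  1001 → 9
  0110 → 6
  0001 → 1
= 683961


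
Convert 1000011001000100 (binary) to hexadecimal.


Group into 4-bit nibbles: 1000011001000100
  1000 = 8
  0110 = 6
  0100 = 4
  0100 = 4
= 0x8644


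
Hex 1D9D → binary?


Each hex digit → 4 binary bits:
  1 = 0001
  D = 1101
  9 = 1001
  D = 1101
Concatenate: 0001 1101 1001 1101
= 0001110110011101


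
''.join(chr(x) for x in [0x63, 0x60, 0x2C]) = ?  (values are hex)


Codes (hex): 0x63 0x60 0x2C
Per-code ASCII lookup:
  0x63 = 99  (range 97-122: lowercase, 99 - 97 = 2) → 'c'
  0x60 = 96  (special character) → '`'
  0x2C = 44  (special character) → ','
= 'c`,'


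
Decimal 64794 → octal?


Divide by 8 repeatedly:
64794 ÷ 8 = 8099 remainder 2
8099 ÷ 8 = 1012 remainder 3
1012 ÷ 8 = 126 remainder 4
126 ÷ 8 = 15 remainder 6
15 ÷ 8 = 1 remainder 7
1 ÷ 8 = 0 remainder 1
Reading remainders bottom-up:
= 0o176432


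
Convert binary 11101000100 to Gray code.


Binary: 11101000100
Gray code: G = B XOR (B >> 1)
B >> 1 = 01110100010
11101000100 XOR 01110100010:
  1 XOR 0 = 1
  1 XOR 1 = 0
  1 XOR 1 = 0
  0 XOR 1 = 1
  1 XOR 0 = 1
  0 XOR 1 = 1
  0 XOR 0 = 0
  0 XOR 0 = 0
  1 XOR 0 = 1
  0 XOR 1 = 1
  0 XOR 0 = 0
= 10011100110


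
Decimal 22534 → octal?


Divide by 8 repeatedly:
22534 ÷ 8 = 2816 remainder 6
2816 ÷ 8 = 352 remainder 0
352 ÷ 8 = 44 remainder 0
44 ÷ 8 = 5 remainder 4
5 ÷ 8 = 0 remainder 5
Reading remainders bottom-up:
= 0o54006


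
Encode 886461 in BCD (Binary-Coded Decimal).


Each digit → 4-bit binary:
  8 → 1000
  8 → 1000
  6 → 0110
  4 → 0100
  6 → 0110
  1 → 0001
= 1000 1000 0110 0100 0110 0001


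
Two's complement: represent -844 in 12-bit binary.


Original: 001101001100
Step 1 - Invert all bits: 110010110011
Step 2 - Add 1: 110010110011 + 1
= 110010110100 (represents -844)


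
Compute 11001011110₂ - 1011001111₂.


Align and subtract column by column (LSB to MSB, borrowing when needed):
  11001011110
- 01011001111
  -----------
  col 0: (0 - 0 borrow-in) - 1 → borrow from next column: (0+2) - 1 = 1, borrow out 1
  col 1: (1 - 1 borrow-in) - 1 → borrow from next column: (0+2) - 1 = 1, borrow out 1
  col 2: (1 - 1 borrow-in) - 1 → borrow from next column: (0+2) - 1 = 1, borrow out 1
  col 3: (1 - 1 borrow-in) - 1 → borrow from next column: (0+2) - 1 = 1, borrow out 1
  col 4: (1 - 1 borrow-in) - 0 → 0 - 0 = 0, borrow out 0
  col 5: (0 - 0 borrow-in) - 0 → 0 - 0 = 0, borrow out 0
  col 6: (1 - 0 borrow-in) - 1 → 1 - 1 = 0, borrow out 0
  col 7: (0 - 0 borrow-in) - 1 → borrow from next column: (0+2) - 1 = 1, borrow out 1
  col 8: (0 - 1 borrow-in) - 0 → borrow from next column: (-1+2) - 0 = 1, borrow out 1
  col 9: (1 - 1 borrow-in) - 1 → borrow from next column: (0+2) - 1 = 1, borrow out 1
  col 10: (1 - 1 borrow-in) - 0 → 0 - 0 = 0, borrow out 0
Reading bits MSB→LSB: 01110001111
Strip leading zeros: 1110001111
= 1110001111


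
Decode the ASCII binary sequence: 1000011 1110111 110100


Codes (binary): 1000011 1110111 110100
Per-code ASCII lookup:
  1000011 = 67  (range 65-90: uppercase, 67 - 65 = 2) → 'C'
  1110111 = 119  (range 97-122: lowercase, 119 - 97 = 22) → 'w'
  110100 = 52  (range 48-57: digits, 52 - 48 = 4) → '4'
= 'Cw4'


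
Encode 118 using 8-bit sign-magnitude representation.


Sign bit: 0 (positive)
Magnitude: 118 = 1110110
= 01110110


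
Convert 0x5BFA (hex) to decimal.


Positional values:
Position 0: A × 16^0 = 10 × 1 = 10
Position 1: F × 16^1 = 15 × 16 = 240
Position 2: B × 16^2 = 11 × 256 = 2816
Position 3: 5 × 16^3 = 5 × 4096 = 20480
Sum = 10 + 240 + 2816 + 20480
= 23546


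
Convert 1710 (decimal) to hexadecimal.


Divide by 16 repeatedly:
1710 ÷ 16 = 106 remainder 14 (E)
106 ÷ 16 = 6 remainder 10 (A)
6 ÷ 16 = 0 remainder 6 (6)
Reading remainders bottom-up:
= 0x6AE


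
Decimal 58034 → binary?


Divide by 2 repeatedly:
58034 ÷ 2 = 29017 remainder 0
29017 ÷ 2 = 14508 remainder 1
14508 ÷ 2 = 7254 remainder 0
7254 ÷ 2 = 3627 remainder 0
3627 ÷ 2 = 1813 remainder 1
1813 ÷ 2 = 906 remainder 1
906 ÷ 2 = 453 remainder 0
453 ÷ 2 = 226 remainder 1
226 ÷ 2 = 113 remainder 0
113 ÷ 2 = 56 remainder 1
56 ÷ 2 = 28 remainder 0
28 ÷ 2 = 14 remainder 0
14 ÷ 2 = 7 remainder 0
7 ÷ 2 = 3 remainder 1
3 ÷ 2 = 1 remainder 1
1 ÷ 2 = 0 remainder 1
Reading remainders bottom-up:
= 1110001010110010


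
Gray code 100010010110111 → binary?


Gray code: 100010010110111
MSB stays the same: 1
Each subsequent bit = prev_binary XOR current_gray:
  B[1] = 1 XOR 0 = 1
  B[2] = 1 XOR 0 = 1
  B[3] = 1 XOR 0 = 1
  B[4] = 1 XOR 1 = 0
  B[5] = 0 XOR 0 = 0
  B[6] = 0 XOR 0 = 0
  B[7] = 0 XOR 1 = 1
  B[8] = 1 XOR 0 = 1
  B[9] = 1 XOR 1 = 0
  B[10] = 0 XOR 1 = 1
  B[11] = 1 XOR 0 = 1
  B[12] = 1 XOR 1 = 0
  B[13] = 0 XOR 1 = 1
  B[14] = 1 XOR 1 = 0
= 111100011011010 (30938 decimal)


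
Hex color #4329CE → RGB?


Hex: #4329CE
R = 43₁₆ = 67
G = 29₁₆ = 41
B = CE₁₆ = 206
= RGB(67, 41, 206)


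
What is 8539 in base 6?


Divide by 6 repeatedly:
8539 ÷ 6 = 1423 remainder 1
1423 ÷ 6 = 237 remainder 1
237 ÷ 6 = 39 remainder 3
39 ÷ 6 = 6 remainder 3
6 ÷ 6 = 1 remainder 0
1 ÷ 6 = 0 remainder 1
Reading remainders bottom-up:
= 103311


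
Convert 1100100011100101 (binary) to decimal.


Positional values:
Bit 0: 1 × 2^0 = 1
Bit 2: 1 × 2^2 = 4
Bit 5: 1 × 2^5 = 32
Bit 6: 1 × 2^6 = 64
Bit 7: 1 × 2^7 = 128
Bit 11: 1 × 2^11 = 2048
Bit 14: 1 × 2^14 = 16384
Bit 15: 1 × 2^15 = 32768
Sum = 1 + 4 + 32 + 64 + 128 + 2048 + 16384 + 32768
= 51429


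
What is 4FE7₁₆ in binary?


Each hex digit → 4 binary bits:
  4 = 0100
  F = 1111
  E = 1110
  7 = 0111
Concatenate: 0100 1111 1110 0111
= 0100111111100111


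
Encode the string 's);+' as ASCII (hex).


String: 's);+'  (4 characters)
Per-character ASCII lookup:
  's': lowercase starts at 97: 's' = 97 + 18 = 115 → 0x73
  ')': special character: ')' = 41 → 0x29
  ';': special character: ';' = 59 → 0x3B
  '+': special character: '+' = 43 → 0x2B
= 0x73 0x29 0x3B 0x2B


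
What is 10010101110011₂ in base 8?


Group into 3-bit groups: 010010101110011
  010 = 2
  010 = 2
  101 = 5
  110 = 6
  011 = 3
= 0o22563


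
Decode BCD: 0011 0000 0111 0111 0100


Each 4-bit group → digit:
  0011 → 3
  0000 → 0
  0111 → 7
  0111 → 7
  0100 → 4
= 30774


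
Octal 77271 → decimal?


Positional values:
Position 0: 1 × 8^0 = 1
Position 1: 7 × 8^1 = 56
Position 2: 2 × 8^2 = 128
Position 3: 7 × 8^3 = 3584
Position 4: 7 × 8^4 = 28672
Sum = 1 + 56 + 128 + 3584 + 28672
= 32441


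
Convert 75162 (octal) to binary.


Each octal digit → 3 binary bits:
  7 = 111
  5 = 101
  1 = 001
  6 = 110
  2 = 010
Concatenate: 111 101 001 110 010
= 111101001110010


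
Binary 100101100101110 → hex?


Group into 4-bit nibbles: 0100101100101110
  0100 = 4
  1011 = B
  0010 = 2
  1110 = E
= 0x4B2E


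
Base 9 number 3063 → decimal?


Positional values (base 9):
  3 × 9^0 = 3 × 1 = 3
  6 × 9^1 = 6 × 9 = 54
  0 × 9^2 = 0 × 81 = 0
  3 × 9^3 = 3 × 729 = 2187
Sum = 3 + 54 + 0 + 2187
= 2244


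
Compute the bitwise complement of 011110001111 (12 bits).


Original: 011110001111
Invert all bits:
  bit 0: 0 → 1
  bit 1: 1 → 0
  bit 2: 1 → 0
  bit 3: 1 → 0
  bit 4: 1 → 0
  bit 5: 0 → 1
  bit 6: 0 → 1
  bit 7: 0 → 1
  bit 8: 1 → 0
  bit 9: 1 → 0
  bit 10: 1 → 0
  bit 11: 1 → 0
= 100001110000


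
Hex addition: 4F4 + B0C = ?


Align and add column by column (LSB to MSB, each column mod 16 with carry):
  04F4
+ 0B0C
  ----
  col 0: 4(4) + C(12) + 0 (carry in) = 16 → 0(0), carry out 1
  col 1: F(15) + 0(0) + 1 (carry in) = 16 → 0(0), carry out 1
  col 2: 4(4) + B(11) + 1 (carry in) = 16 → 0(0), carry out 1
  col 3: 0(0) + 0(0) + 1 (carry in) = 1 → 1(1), carry out 0
Reading digits MSB→LSB: 1000
Strip leading zeros: 1000
= 0x1000


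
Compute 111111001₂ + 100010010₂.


Align and add column by column (LSB to MSB, carry propagating):
  0111111001
+ 0100010010
  ----------
  col 0: 1 + 0 + 0 (carry in) = 1 → bit 1, carry out 0
  col 1: 0 + 1 + 0 (carry in) = 1 → bit 1, carry out 0
  col 2: 0 + 0 + 0 (carry in) = 0 → bit 0, carry out 0
  col 3: 1 + 0 + 0 (carry in) = 1 → bit 1, carry out 0
  col 4: 1 + 1 + 0 (carry in) = 2 → bit 0, carry out 1
  col 5: 1 + 0 + 1 (carry in) = 2 → bit 0, carry out 1
  col 6: 1 + 0 + 1 (carry in) = 2 → bit 0, carry out 1
  col 7: 1 + 0 + 1 (carry in) = 2 → bit 0, carry out 1
  col 8: 1 + 1 + 1 (carry in) = 3 → bit 1, carry out 1
  col 9: 0 + 0 + 1 (carry in) = 1 → bit 1, carry out 0
Reading bits MSB→LSB: 1100001011
Strip leading zeros: 1100001011
= 1100001011


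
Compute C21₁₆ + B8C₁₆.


Align and add column by column (LSB to MSB, each column mod 16 with carry):
  0C21
+ 0B8C
  ----
  col 0: 1(1) + C(12) + 0 (carry in) = 13 → D(13), carry out 0
  col 1: 2(2) + 8(8) + 0 (carry in) = 10 → A(10), carry out 0
  col 2: C(12) + B(11) + 0 (carry in) = 23 → 7(7), carry out 1
  col 3: 0(0) + 0(0) + 1 (carry in) = 1 → 1(1), carry out 0
Reading digits MSB→LSB: 17AD
Strip leading zeros: 17AD
= 0x17AD


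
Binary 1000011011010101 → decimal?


Positional values:
Bit 0: 1 × 2^0 = 1
Bit 2: 1 × 2^2 = 4
Bit 4: 1 × 2^4 = 16
Bit 6: 1 × 2^6 = 64
Bit 7: 1 × 2^7 = 128
Bit 9: 1 × 2^9 = 512
Bit 10: 1 × 2^10 = 1024
Bit 15: 1 × 2^15 = 32768
Sum = 1 + 4 + 16 + 64 + 128 + 512 + 1024 + 32768
= 34517


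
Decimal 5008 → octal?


Divide by 8 repeatedly:
5008 ÷ 8 = 626 remainder 0
626 ÷ 8 = 78 remainder 2
78 ÷ 8 = 9 remainder 6
9 ÷ 8 = 1 remainder 1
1 ÷ 8 = 0 remainder 1
Reading remainders bottom-up:
= 0o11620


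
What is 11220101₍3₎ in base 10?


Positional values (base 3):
  1 × 3^0 = 1 × 1 = 1
  0 × 3^1 = 0 × 3 = 0
  1 × 3^2 = 1 × 9 = 9
  0 × 3^3 = 0 × 27 = 0
  2 × 3^4 = 2 × 81 = 162
  2 × 3^5 = 2 × 243 = 486
  1 × 3^6 = 1 × 729 = 729
  1 × 3^7 = 1 × 2187 = 2187
Sum = 1 + 0 + 9 + 0 + 162 + 486 + 729 + 2187
= 3574


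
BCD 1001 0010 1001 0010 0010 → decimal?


Each 4-bit group → digit:
  1001 → 9
  0010 → 2
  1001 → 9
  0010 → 2
  0010 → 2
= 92922


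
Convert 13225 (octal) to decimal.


Positional values:
Position 0: 5 × 8^0 = 5
Position 1: 2 × 8^1 = 16
Position 2: 2 × 8^2 = 128
Position 3: 3 × 8^3 = 1536
Position 4: 1 × 8^4 = 4096
Sum = 5 + 16 + 128 + 1536 + 4096
= 5781


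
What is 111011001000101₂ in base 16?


Group into 4-bit nibbles: 0111011001000101
  0111 = 7
  0110 = 6
  0100 = 4
  0101 = 5
= 0x7645


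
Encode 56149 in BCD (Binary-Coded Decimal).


Each digit → 4-bit binary:
  5 → 0101
  6 → 0110
  1 → 0001
  4 → 0100
  9 → 1001
= 0101 0110 0001 0100 1001


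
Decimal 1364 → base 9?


Divide by 9 repeatedly:
1364 ÷ 9 = 151 remainder 5
151 ÷ 9 = 16 remainder 7
16 ÷ 9 = 1 remainder 7
1 ÷ 9 = 0 remainder 1
Reading remainders bottom-up:
= 1775


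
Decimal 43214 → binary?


Divide by 2 repeatedly:
43214 ÷ 2 = 21607 remainder 0
21607 ÷ 2 = 10803 remainder 1
10803 ÷ 2 = 5401 remainder 1
5401 ÷ 2 = 2700 remainder 1
2700 ÷ 2 = 1350 remainder 0
1350 ÷ 2 = 675 remainder 0
675 ÷ 2 = 337 remainder 1
337 ÷ 2 = 168 remainder 1
168 ÷ 2 = 84 remainder 0
84 ÷ 2 = 42 remainder 0
42 ÷ 2 = 21 remainder 0
21 ÷ 2 = 10 remainder 1
10 ÷ 2 = 5 remainder 0
5 ÷ 2 = 2 remainder 1
2 ÷ 2 = 1 remainder 0
1 ÷ 2 = 0 remainder 1
Reading remainders bottom-up:
= 1010100011001110


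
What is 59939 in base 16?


Divide by 16 repeatedly:
59939 ÷ 16 = 3746 remainder 3 (3)
3746 ÷ 16 = 234 remainder 2 (2)
234 ÷ 16 = 14 remainder 10 (A)
14 ÷ 16 = 0 remainder 14 (E)
Reading remainders bottom-up:
= 0xEA23


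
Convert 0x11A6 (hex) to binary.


Each hex digit → 4 binary bits:
  1 = 0001
  1 = 0001
  A = 1010
  6 = 0110
Concatenate: 0001 0001 1010 0110
= 0001000110100110


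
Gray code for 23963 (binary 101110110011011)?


Binary: 101110110011011
Gray code: G = B XOR (B >> 1)
B >> 1 = 010111011001101
101110110011011 XOR 010111011001101:
  1 XOR 0 = 1
  0 XOR 1 = 1
  1 XOR 0 = 1
  1 XOR 1 = 0
  1 XOR 1 = 0
  0 XOR 1 = 1
  1 XOR 0 = 1
  1 XOR 1 = 0
  0 XOR 1 = 1
  0 XOR 0 = 0
  1 XOR 0 = 1
  1 XOR 1 = 0
  0 XOR 1 = 1
  1 XOR 0 = 1
  1 XOR 1 = 0
= 111001101010110


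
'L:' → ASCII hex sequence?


String: 'L:'  (2 characters)
Per-character ASCII lookup:
  'L': uppercase starts at 65: 'L' = 65 + 11 = 76 → 0x4C
  ':': special character: ':' = 58 → 0x3A
= 0x4C 0x3A


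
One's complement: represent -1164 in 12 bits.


Original: 010010001100
Invert all bits:
  bit 0: 0 → 1
  bit 1: 1 → 0
  bit 2: 0 → 1
  bit 3: 0 → 1
  bit 4: 1 → 0
  bit 5: 0 → 1
  bit 6: 0 → 1
  bit 7: 0 → 1
  bit 8: 1 → 0
  bit 9: 1 → 0
  bit 10: 0 → 1
  bit 11: 0 → 1
= 101101110011


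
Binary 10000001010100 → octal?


Group into 3-bit groups: 010000001010100
  010 = 2
  000 = 0
  001 = 1
  010 = 2
  100 = 4
= 0o20124


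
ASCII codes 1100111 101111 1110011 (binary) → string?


Codes (binary): 1100111 101111 1110011
Per-code ASCII lookup:
  1100111 = 103  (range 97-122: lowercase, 103 - 97 = 6) → 'g'
  101111 = 47  (special character) → '/'
  1110011 = 115  (range 97-122: lowercase, 115 - 97 = 18) → 's'
= 'g/s'


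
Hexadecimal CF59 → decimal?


Positional values:
Position 0: 9 × 16^0 = 9 × 1 = 9
Position 1: 5 × 16^1 = 5 × 16 = 80
Position 2: F × 16^2 = 15 × 256 = 3840
Position 3: C × 16^3 = 12 × 4096 = 49152
Sum = 9 + 80 + 3840 + 49152
= 53081


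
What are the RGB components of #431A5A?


Hex: #431A5A
R = 43₁₆ = 67
G = 1A₁₆ = 26
B = 5A₁₆ = 90
= RGB(67, 26, 90)


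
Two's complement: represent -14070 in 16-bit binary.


Original: 0011011011110110
Step 1 - Invert all bits: 1100100100001001
Step 2 - Add 1: 1100100100001001 + 1
= 1100100100001010 (represents -14070)


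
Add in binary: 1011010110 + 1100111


Align and add column by column (LSB to MSB, carry propagating):
  01011010110
+ 00001100111
  -----------
  col 0: 0 + 1 + 0 (carry in) = 1 → bit 1, carry out 0
  col 1: 1 + 1 + 0 (carry in) = 2 → bit 0, carry out 1
  col 2: 1 + 1 + 1 (carry in) = 3 → bit 1, carry out 1
  col 3: 0 + 0 + 1 (carry in) = 1 → bit 1, carry out 0
  col 4: 1 + 0 + 0 (carry in) = 1 → bit 1, carry out 0
  col 5: 0 + 1 + 0 (carry in) = 1 → bit 1, carry out 0
  col 6: 1 + 1 + 0 (carry in) = 2 → bit 0, carry out 1
  col 7: 1 + 0 + 1 (carry in) = 2 → bit 0, carry out 1
  col 8: 0 + 0 + 1 (carry in) = 1 → bit 1, carry out 0
  col 9: 1 + 0 + 0 (carry in) = 1 → bit 1, carry out 0
  col 10: 0 + 0 + 0 (carry in) = 0 → bit 0, carry out 0
Reading bits MSB→LSB: 01100111101
Strip leading zeros: 1100111101
= 1100111101


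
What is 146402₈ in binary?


Each octal digit → 3 binary bits:
  1 = 001
  4 = 100
  6 = 110
  4 = 100
  0 = 000
  2 = 010
Concatenate: 001 100 110 100 000 010
= 001100110100000010


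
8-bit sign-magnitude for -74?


Sign bit: 1 (negative)
Magnitude: 74 = 1001010
= 11001010


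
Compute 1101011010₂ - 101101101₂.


Align and subtract column by column (LSB to MSB, borrowing when needed):
  1101011010
- 0101101101
  ----------
  col 0: (0 - 0 borrow-in) - 1 → borrow from next column: (0+2) - 1 = 1, borrow out 1
  col 1: (1 - 1 borrow-in) - 0 → 0 - 0 = 0, borrow out 0
  col 2: (0 - 0 borrow-in) - 1 → borrow from next column: (0+2) - 1 = 1, borrow out 1
  col 3: (1 - 1 borrow-in) - 1 → borrow from next column: (0+2) - 1 = 1, borrow out 1
  col 4: (1 - 1 borrow-in) - 0 → 0 - 0 = 0, borrow out 0
  col 5: (0 - 0 borrow-in) - 1 → borrow from next column: (0+2) - 1 = 1, borrow out 1
  col 6: (1 - 1 borrow-in) - 1 → borrow from next column: (0+2) - 1 = 1, borrow out 1
  col 7: (0 - 1 borrow-in) - 0 → borrow from next column: (-1+2) - 0 = 1, borrow out 1
  col 8: (1 - 1 borrow-in) - 1 → borrow from next column: (0+2) - 1 = 1, borrow out 1
  col 9: (1 - 1 borrow-in) - 0 → 0 - 0 = 0, borrow out 0
Reading bits MSB→LSB: 0111101101
Strip leading zeros: 111101101
= 111101101


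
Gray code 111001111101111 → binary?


Gray code: 111001111101111
MSB stays the same: 1
Each subsequent bit = prev_binary XOR current_gray:
  B[1] = 1 XOR 1 = 0
  B[2] = 0 XOR 1 = 1
  B[3] = 1 XOR 0 = 1
  B[4] = 1 XOR 0 = 1
  B[5] = 1 XOR 1 = 0
  B[6] = 0 XOR 1 = 1
  B[7] = 1 XOR 1 = 0
  B[8] = 0 XOR 1 = 1
  B[9] = 1 XOR 1 = 0
  B[10] = 0 XOR 0 = 0
  B[11] = 0 XOR 1 = 1
  B[12] = 1 XOR 1 = 0
  B[13] = 0 XOR 1 = 1
  B[14] = 1 XOR 1 = 0
= 101110101001010 (23882 decimal)


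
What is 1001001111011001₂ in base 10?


Positional values:
Bit 0: 1 × 2^0 = 1
Bit 3: 1 × 2^3 = 8
Bit 4: 1 × 2^4 = 16
Bit 6: 1 × 2^6 = 64
Bit 7: 1 × 2^7 = 128
Bit 8: 1 × 2^8 = 256
Bit 9: 1 × 2^9 = 512
Bit 12: 1 × 2^12 = 4096
Bit 15: 1 × 2^15 = 32768
Sum = 1 + 8 + 16 + 64 + 128 + 256 + 512 + 4096 + 32768
= 37849


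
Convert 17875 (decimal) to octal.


Divide by 8 repeatedly:
17875 ÷ 8 = 2234 remainder 3
2234 ÷ 8 = 279 remainder 2
279 ÷ 8 = 34 remainder 7
34 ÷ 8 = 4 remainder 2
4 ÷ 8 = 0 remainder 4
Reading remainders bottom-up:
= 0o42723
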